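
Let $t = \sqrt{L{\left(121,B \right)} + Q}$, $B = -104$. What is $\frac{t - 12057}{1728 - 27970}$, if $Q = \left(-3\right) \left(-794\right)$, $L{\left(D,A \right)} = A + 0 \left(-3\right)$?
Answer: $\frac{12057}{26242} - \frac{\sqrt{2278}}{26242} \approx 0.45764$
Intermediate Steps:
$L{\left(D,A \right)} = A$ ($L{\left(D,A \right)} = A + 0 = A$)
$Q = 2382$
$t = \sqrt{2278}$ ($t = \sqrt{-104 + 2382} = \sqrt{2278} \approx 47.728$)
$\frac{t - 12057}{1728 - 27970} = \frac{\sqrt{2278} - 12057}{1728 - 27970} = \frac{-12057 + \sqrt{2278}}{-26242} = \left(-12057 + \sqrt{2278}\right) \left(- \frac{1}{26242}\right) = \frac{12057}{26242} - \frac{\sqrt{2278}}{26242}$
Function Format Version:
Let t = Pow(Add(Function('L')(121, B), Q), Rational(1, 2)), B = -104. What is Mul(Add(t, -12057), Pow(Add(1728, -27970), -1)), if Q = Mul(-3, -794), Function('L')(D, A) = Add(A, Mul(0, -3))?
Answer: Add(Rational(12057, 26242), Mul(Rational(-1, 26242), Pow(2278, Rational(1, 2)))) ≈ 0.45764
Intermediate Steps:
Function('L')(D, A) = A (Function('L')(D, A) = Add(A, 0) = A)
Q = 2382
t = Pow(2278, Rational(1, 2)) (t = Pow(Add(-104, 2382), Rational(1, 2)) = Pow(2278, Rational(1, 2)) ≈ 47.728)
Mul(Add(t, -12057), Pow(Add(1728, -27970), -1)) = Mul(Add(Pow(2278, Rational(1, 2)), -12057), Pow(Add(1728, -27970), -1)) = Mul(Add(-12057, Pow(2278, Rational(1, 2))), Pow(-26242, -1)) = Mul(Add(-12057, Pow(2278, Rational(1, 2))), Rational(-1, 26242)) = Add(Rational(12057, 26242), Mul(Rational(-1, 26242), Pow(2278, Rational(1, 2))))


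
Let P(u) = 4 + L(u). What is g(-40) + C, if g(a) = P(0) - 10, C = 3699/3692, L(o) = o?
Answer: -18453/3692 ≈ -4.9981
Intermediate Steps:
P(u) = 4 + u
C = 3699/3692 (C = 3699*(1/3692) = 3699/3692 ≈ 1.0019)
g(a) = -6 (g(a) = (4 + 0) - 10 = 4 - 10 = -6)
g(-40) + C = -6 + 3699/3692 = -18453/3692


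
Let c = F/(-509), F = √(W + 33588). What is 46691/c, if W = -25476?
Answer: -23765719*√3/156 ≈ -2.6387e+5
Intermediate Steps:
F = 52*√3 (F = √(-25476 + 33588) = √8112 = 52*√3 ≈ 90.067)
c = -52*√3/509 (c = (52*√3)/(-509) = (52*√3)*(-1/509) = -52*√3/509 ≈ -0.17695)
46691/c = 46691/((-52*√3/509)) = 46691*(-509*√3/156) = -23765719*√3/156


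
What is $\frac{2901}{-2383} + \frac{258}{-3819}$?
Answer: $- \frac{3897911}{3033559} \approx -1.2849$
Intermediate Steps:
$\frac{2901}{-2383} + \frac{258}{-3819} = 2901 \left(- \frac{1}{2383}\right) + 258 \left(- \frac{1}{3819}\right) = - \frac{2901}{2383} - \frac{86}{1273} = - \frac{3897911}{3033559}$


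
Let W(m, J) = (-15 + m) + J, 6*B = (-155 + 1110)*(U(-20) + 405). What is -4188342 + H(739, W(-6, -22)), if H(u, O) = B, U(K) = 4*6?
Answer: -8240119/2 ≈ -4.1201e+6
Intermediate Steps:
U(K) = 24
B = 136565/2 (B = ((-155 + 1110)*(24 + 405))/6 = (955*429)/6 = (1/6)*409695 = 136565/2 ≈ 68283.)
W(m, J) = -15 + J + m
H(u, O) = 136565/2
-4188342 + H(739, W(-6, -22)) = -4188342 + 136565/2 = -8240119/2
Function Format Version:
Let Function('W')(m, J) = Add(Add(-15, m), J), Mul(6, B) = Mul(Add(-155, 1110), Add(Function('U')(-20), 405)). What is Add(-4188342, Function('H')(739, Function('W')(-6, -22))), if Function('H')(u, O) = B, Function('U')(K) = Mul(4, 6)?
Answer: Rational(-8240119, 2) ≈ -4.1201e+6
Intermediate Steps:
Function('U')(K) = 24
B = Rational(136565, 2) (B = Mul(Rational(1, 6), Mul(Add(-155, 1110), Add(24, 405))) = Mul(Rational(1, 6), Mul(955, 429)) = Mul(Rational(1, 6), 409695) = Rational(136565, 2) ≈ 68283.)
Function('W')(m, J) = Add(-15, J, m)
Function('H')(u, O) = Rational(136565, 2)
Add(-4188342, Function('H')(739, Function('W')(-6, -22))) = Add(-4188342, Rational(136565, 2)) = Rational(-8240119, 2)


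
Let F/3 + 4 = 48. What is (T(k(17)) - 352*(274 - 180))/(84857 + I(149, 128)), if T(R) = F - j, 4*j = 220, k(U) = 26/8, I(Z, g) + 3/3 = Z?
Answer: -33011/85005 ≈ -0.38834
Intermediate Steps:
F = 132 (F = -12 + 3*48 = -12 + 144 = 132)
I(Z, g) = -1 + Z
k(U) = 13/4 (k(U) = 26*(⅛) = 13/4)
j = 55 (j = (¼)*220 = 55)
T(R) = 77 (T(R) = 132 - 1*55 = 132 - 55 = 77)
(T(k(17)) - 352*(274 - 180))/(84857 + I(149, 128)) = (77 - 352*(274 - 180))/(84857 + (-1 + 149)) = (77 - 352*94)/(84857 + 148) = (77 - 33088)/85005 = -33011*1/85005 = -33011/85005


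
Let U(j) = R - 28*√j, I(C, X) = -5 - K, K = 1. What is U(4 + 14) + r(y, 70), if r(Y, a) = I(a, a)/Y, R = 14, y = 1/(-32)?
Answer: 206 - 84*√2 ≈ 87.206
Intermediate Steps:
y = -1/32 ≈ -0.031250
I(C, X) = -6 (I(C, X) = -5 - 1*1 = -5 - 1 = -6)
U(j) = 14 - 28*√j
r(Y, a) = -6/Y
U(4 + 14) + r(y, 70) = (14 - 28*√(4 + 14)) - 6/(-1/32) = (14 - 84*√2) - 6*(-32) = (14 - 84*√2) + 192 = 206 - 84*√2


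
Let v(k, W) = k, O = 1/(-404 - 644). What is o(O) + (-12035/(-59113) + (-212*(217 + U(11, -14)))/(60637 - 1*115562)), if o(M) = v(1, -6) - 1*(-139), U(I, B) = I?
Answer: 458067721843/3246781525 ≈ 141.08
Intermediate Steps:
O = -1/1048 (O = 1/(-1048) = -1/1048 ≈ -0.00095420)
o(M) = 140 (o(M) = 1 - 1*(-139) = 1 + 139 = 140)
o(O) + (-12035/(-59113) + (-212*(217 + U(11, -14)))/(60637 - 1*115562)) = 140 + (-12035/(-59113) + (-212*(217 + 11))/(60637 - 1*115562)) = 140 + (-12035*(-1/59113) + (-212*228)/(60637 - 115562)) = 140 + (12035/59113 - 48336/(-54925)) = 140 + (12035/59113 - 48336*(-1/54925)) = 140 + (12035/59113 + 48336/54925) = 140 + 3518308343/3246781525 = 458067721843/3246781525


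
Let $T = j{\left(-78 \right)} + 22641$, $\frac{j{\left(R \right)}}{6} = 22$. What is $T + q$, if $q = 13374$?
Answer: $36147$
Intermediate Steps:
$j{\left(R \right)} = 132$ ($j{\left(R \right)} = 6 \cdot 22 = 132$)
$T = 22773$ ($T = 132 + 22641 = 22773$)
$T + q = 22773 + 13374 = 36147$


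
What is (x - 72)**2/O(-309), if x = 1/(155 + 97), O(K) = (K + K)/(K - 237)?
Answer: 4279189837/934416 ≈ 4579.5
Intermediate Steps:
O(K) = 2*K/(-237 + K) (O(K) = (2*K)/(-237 + K) = 2*K/(-237 + K))
x = 1/252 ≈ 0.0039683
(x - 72)**2/O(-309) = (1/252 - 72)**2/((2*(-309)/(-237 - 309))) = (-18143/252)**2/((2*(-309)/(-546))) = 329168449/(63504*((2*(-309)*(-1/546)))) = 329168449/(63504*(103/91)) = (329168449/63504)*(91/103) = 4279189837/934416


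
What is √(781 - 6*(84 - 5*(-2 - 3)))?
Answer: √127 ≈ 11.269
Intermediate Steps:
√(781 - 6*(84 - 5*(-2 - 3))) = √(781 - 6*(84 - 5*(-5))) = √(781 - 6*(84 + 25)) = √(781 - 6*109) = √(781 - 654) = √127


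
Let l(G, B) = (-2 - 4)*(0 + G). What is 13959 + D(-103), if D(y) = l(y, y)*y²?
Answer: 6570321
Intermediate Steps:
l(G, B) = -6*G
D(y) = -6*y³ (D(y) = (-6*y)*y² = -6*y³)
13959 + D(-103) = 13959 - 6*(-103)³ = 13959 - 6*(-1092727) = 13959 + 6556362 = 6570321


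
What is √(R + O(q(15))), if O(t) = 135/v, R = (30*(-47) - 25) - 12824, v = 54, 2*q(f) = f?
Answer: I*√57026/2 ≈ 119.4*I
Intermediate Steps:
q(f) = f/2
R = -14259 (R = (-1410 - 25) - 12824 = -1435 - 12824 = -14259)
O(t) = 5/2 (O(t) = 135/54 = 135*(1/54) = 5/2)
√(R + O(q(15))) = √(-14259 + 5/2) = √(-28513/2) = I*√57026/2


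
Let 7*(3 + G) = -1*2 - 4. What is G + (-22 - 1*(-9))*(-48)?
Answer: 4341/7 ≈ 620.14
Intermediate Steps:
G = -27/7 (G = -3 + (-1*2 - 4)/7 = -3 + (-2 - 4)/7 = -3 + (1/7)*(-6) = -3 - 6/7 = -27/7 ≈ -3.8571)
G + (-22 - 1*(-9))*(-48) = -27/7 + (-22 - 1*(-9))*(-48) = -27/7 + (-22 + 9)*(-48) = -27/7 - 13*(-48) = -27/7 + 624 = 4341/7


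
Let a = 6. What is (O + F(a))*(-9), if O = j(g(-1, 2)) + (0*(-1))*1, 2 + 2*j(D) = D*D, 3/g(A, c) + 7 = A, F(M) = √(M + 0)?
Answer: 1071/128 - 9*√6 ≈ -13.678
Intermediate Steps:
F(M) = √M
g(A, c) = 3/(-7 + A)
j(D) = -1 + D²/2 (j(D) = -1 + (D*D)/2 = -1 + D²/2)
O = -119/128 (O = (-1 + (3/(-7 - 1))²/2) + (0*(-1))*1 = (-1 + (3/(-8))²/2) + 0*1 = (-1 + (3*(-⅛))²/2) + 0 = (-1 + (-3/8)²/2) + 0 = (-1 + (½)*(9/64)) + 0 = (-1 + 9/128) + 0 = -119/128 + 0 = -119/128 ≈ -0.92969)
(O + F(a))*(-9) = (-119/128 + √6)*(-9) = 1071/128 - 9*√6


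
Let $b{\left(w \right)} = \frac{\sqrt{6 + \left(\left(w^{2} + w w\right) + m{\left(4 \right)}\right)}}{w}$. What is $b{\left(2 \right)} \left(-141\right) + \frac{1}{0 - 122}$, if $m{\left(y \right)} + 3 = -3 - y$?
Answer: $- \frac{17203}{122} \approx -141.01$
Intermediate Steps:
$m{\left(y \right)} = -6 - y$ ($m{\left(y \right)} = -3 - \left(3 + y\right) = -6 - y$)
$b{\left(w \right)} = \frac{\sqrt{-4 + 2 w^{2}}}{w}$ ($b{\left(w \right)} = \frac{\sqrt{6 - \left(10 - w^{2} - w w\right)}}{w} = \frac{\sqrt{6 + \left(\left(w^{2} + w^{2}\right) - 10\right)}}{w} = \frac{\sqrt{6 + \left(2 w^{2} - 10\right)}}{w} = \frac{\sqrt{6 + \left(-10 + 2 w^{2}\right)}}{w} = \frac{\sqrt{-4 + 2 w^{2}}}{w}$)
$b{\left(2 \right)} \left(-141\right) + \frac{1}{0 - 122} = \frac{\sqrt{-4 + 2 \cdot 2^{2}}}{2} \left(-141\right) + \frac{1}{0 - 122} = \frac{\sqrt{-4 + 2 \cdot 4}}{2} \left(-141\right) + \frac{1}{-122} = \frac{\sqrt{-4 + 8}}{2} \left(-141\right) - \frac{1}{122} = \frac{\sqrt{4}}{2} \left(-141\right) - \frac{1}{122} = \frac{1}{2} \cdot 2 \left(-141\right) - \frac{1}{122} = 1 \left(-141\right) - \frac{1}{122} = -141 - \frac{1}{122} = - \frac{17203}{122}$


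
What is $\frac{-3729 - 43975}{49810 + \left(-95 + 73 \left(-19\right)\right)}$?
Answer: $- \frac{5963}{6041} \approx -0.98709$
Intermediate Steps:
$\frac{-3729 - 43975}{49810 + \left(-95 + 73 \left(-19\right)\right)} = - \frac{47704}{49810 - 1482} = - \frac{47704}{48328} = \left(-47704\right) \frac{1}{48328} = - \frac{5963}{6041}$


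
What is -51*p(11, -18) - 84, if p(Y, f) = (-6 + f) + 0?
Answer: 1140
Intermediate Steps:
p(Y, f) = -6 + f
-51*p(11, -18) - 84 = -51*(-6 - 18) - 84 = -51*(-24) - 84 = 1224 - 84 = 1140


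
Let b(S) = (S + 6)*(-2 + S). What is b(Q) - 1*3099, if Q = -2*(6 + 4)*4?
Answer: 2969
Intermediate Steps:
Q = -80 (Q = -2*10*4 = -20*4 = -80)
b(S) = (-2 + S)*(6 + S) (b(S) = (6 + S)*(-2 + S) = (-2 + S)*(6 + S))
b(Q) - 1*3099 = (-12 + (-80)**2 + 4*(-80)) - 1*3099 = (-12 + 6400 - 320) - 3099 = 6068 - 3099 = 2969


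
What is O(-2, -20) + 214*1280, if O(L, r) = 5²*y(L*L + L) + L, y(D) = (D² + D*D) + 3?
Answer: 274193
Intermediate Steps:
y(D) = 3 + 2*D² (y(D) = (D² + D²) + 3 = 2*D² + 3 = 3 + 2*D²)
O(L, r) = 75 + L + 50*(L + L²)² (O(L, r) = 5²*(3 + 2*(L*L + L)²) + L = 25*(3 + 2*(L² + L)²) + L = 25*(3 + 2*(L + L²)²) + L = (75 + 50*(L + L²)²) + L = 75 + L + 50*(L + L²)²)
O(-2, -20) + 214*1280 = (75 - 2 + 50*(-2)²*(1 - 2)²) + 214*1280 = (75 - 2 + 50*4*(-1)²) + 273920 = (75 - 2 + 50*4*1) + 273920 = (75 - 2 + 200) + 273920 = 273 + 273920 = 274193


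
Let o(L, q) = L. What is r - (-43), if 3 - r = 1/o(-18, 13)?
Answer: 829/18 ≈ 46.056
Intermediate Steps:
r = 55/18 (r = 3 - 1/(-18) = 3 - 1*(-1/18) = 3 + 1/18 = 55/18 ≈ 3.0556)
r - (-43) = 55/18 - (-43) = 55/18 - 1*(-43) = 55/18 + 43 = 829/18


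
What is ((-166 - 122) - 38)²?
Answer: 106276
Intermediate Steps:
((-166 - 122) - 38)² = (-288 - 38)² = (-326)² = 106276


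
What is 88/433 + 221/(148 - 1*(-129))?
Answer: 120069/119941 ≈ 1.0011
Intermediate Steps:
88/433 + 221/(148 - 1*(-129)) = 88*(1/433) + 221/(148 + 129) = 88/433 + 221/277 = 120069/119941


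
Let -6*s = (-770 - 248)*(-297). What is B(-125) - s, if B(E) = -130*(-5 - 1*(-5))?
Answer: 50391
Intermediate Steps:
s = -50391 (s = -(-770 - 248)*(-297)/6 = -(-509)*(-297)/3 = -1/6*302346 = -50391)
B(E) = 0 (B(E) = -130*(-5 + 5) = -130*0 = 0)
B(-125) - s = 0 - 1*(-50391) = 0 + 50391 = 50391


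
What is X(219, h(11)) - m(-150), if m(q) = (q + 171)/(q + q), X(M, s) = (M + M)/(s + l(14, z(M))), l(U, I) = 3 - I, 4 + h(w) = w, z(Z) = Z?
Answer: -42337/20900 ≈ -2.0257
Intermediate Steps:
h(w) = -4 + w
X(M, s) = 2*M/(3 + s - M) (X(M, s) = (M + M)/(s + (3 - M)) = (2*M)/(3 + s - M) = 2*M/(3 + s - M))
m(q) = (171 + q)/(2*q) (m(q) = (171 + q)/((2*q)) = (171 + q)*(1/(2*q)) = (171 + q)/(2*q))
X(219, h(11)) - m(-150) = 2*219/(3 + (-4 + 11) - 1*219) - (171 - 150)/(2*(-150)) = 2*219/(3 + 7 - 219) - (-1)*21/(2*150) = 2*219/(-209) - 1*(-7/100) = 2*219*(-1/209) + 7/100 = -438/209 + 7/100 = -42337/20900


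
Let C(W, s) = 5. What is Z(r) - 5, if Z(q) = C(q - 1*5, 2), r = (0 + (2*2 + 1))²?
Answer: 0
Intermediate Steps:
r = 25 (r = (0 + (4 + 1))² = (0 + 5)² = 5² = 25)
Z(q) = 5
Z(r) - 5 = 5 - 5 = 0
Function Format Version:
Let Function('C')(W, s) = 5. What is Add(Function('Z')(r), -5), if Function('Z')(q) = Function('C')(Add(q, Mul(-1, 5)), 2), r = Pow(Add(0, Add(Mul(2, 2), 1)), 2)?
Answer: 0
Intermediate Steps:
r = 25 (r = Pow(Add(0, Add(4, 1)), 2) = Pow(Add(0, 5), 2) = Pow(5, 2) = 25)
Function('Z')(q) = 5
Add(Function('Z')(r), -5) = Add(5, -5) = 0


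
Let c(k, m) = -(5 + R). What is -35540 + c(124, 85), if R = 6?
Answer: -35551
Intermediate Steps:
c(k, m) = -11 (c(k, m) = -(5 + 6) = -1*11 = -11)
-35540 + c(124, 85) = -35540 - 11 = -35551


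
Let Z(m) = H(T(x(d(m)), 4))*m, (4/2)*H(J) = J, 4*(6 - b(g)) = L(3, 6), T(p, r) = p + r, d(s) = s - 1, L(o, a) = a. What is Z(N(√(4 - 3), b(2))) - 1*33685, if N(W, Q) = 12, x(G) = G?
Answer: -33595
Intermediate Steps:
d(s) = -1 + s
b(g) = 9/2 (b(g) = 6 - ¼*6 = 6 - 3/2 = 9/2)
H(J) = J/2
Z(m) = m*(3/2 + m/2) (Z(m) = (((-1 + m) + 4)/2)*m = ((3 + m)/2)*m = (3/2 + m/2)*m = m*(3/2 + m/2))
Z(N(√(4 - 3), b(2))) - 1*33685 = (½)*12*(3 + 12) - 1*33685 = (½)*12*15 - 33685 = 90 - 33685 = -33595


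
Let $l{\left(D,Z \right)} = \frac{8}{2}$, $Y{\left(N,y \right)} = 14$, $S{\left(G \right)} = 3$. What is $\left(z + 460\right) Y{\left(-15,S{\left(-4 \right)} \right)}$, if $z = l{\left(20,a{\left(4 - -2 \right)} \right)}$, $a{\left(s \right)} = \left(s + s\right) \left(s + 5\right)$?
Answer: $6496$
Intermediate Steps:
$a{\left(s \right)} = 2 s \left(5 + s\right)$
$l{\left(D,Z \right)} = 4$ ($l{\left(D,Z \right)} = 8 \cdot \frac{1}{2} = 4$)
$z = 4$
$\left(z + 460\right) Y{\left(-15,S{\left(-4 \right)} \right)} = \left(4 + 460\right) 14 = 464 \cdot 14 = 6496$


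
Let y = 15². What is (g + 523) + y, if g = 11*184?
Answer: 2772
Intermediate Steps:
g = 2024
y = 225
(g + 523) + y = (2024 + 523) + 225 = 2547 + 225 = 2772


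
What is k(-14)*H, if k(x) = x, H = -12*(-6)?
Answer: -1008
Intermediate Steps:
H = 72
k(-14)*H = -14*72 = -1008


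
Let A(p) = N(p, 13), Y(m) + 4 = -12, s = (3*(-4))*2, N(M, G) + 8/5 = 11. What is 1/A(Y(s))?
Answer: 5/47 ≈ 0.10638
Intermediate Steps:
N(M, G) = 47/5 (N(M, G) = -8/5 + 11 = 47/5)
s = -24 (s = -12*2 = -24)
Y(m) = -16 (Y(m) = -4 - 12 = -16)
A(p) = 47/5
1/A(Y(s)) = 1/(47/5) = 5/47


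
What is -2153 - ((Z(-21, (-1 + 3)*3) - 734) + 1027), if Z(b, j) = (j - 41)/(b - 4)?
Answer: -12237/5 ≈ -2447.4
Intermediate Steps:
Z(b, j) = (-41 + j)/(-4 + b)
-2153 - ((Z(-21, (-1 + 3)*3) - 734) + 1027) = -2153 - (((-41 + (-1 + 3)*3)/(-4 - 21) - 734) + 1027) = -2153 - (((-41 + 2*3)/(-25) - 734) + 1027) = -2153 - ((-(-41 + 6)/25 - 734) + 1027) = -2153 - ((-1/25*(-35) - 734) + 1027) = -2153 - ((7/5 - 734) + 1027) = -2153 - (-3663/5 + 1027) = -2153 - 1*1472/5 = -2153 - 1472/5 = -12237/5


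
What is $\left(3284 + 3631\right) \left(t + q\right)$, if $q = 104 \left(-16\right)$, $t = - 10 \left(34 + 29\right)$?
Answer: $-15863010$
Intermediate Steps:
$t = -630$ ($t = \left(-10\right) 63 = -630$)
$q = -1664$
$\left(3284 + 3631\right) \left(t + q\right) = \left(3284 + 3631\right) \left(-630 - 1664\right) = 6915 \left(-2294\right) = -15863010$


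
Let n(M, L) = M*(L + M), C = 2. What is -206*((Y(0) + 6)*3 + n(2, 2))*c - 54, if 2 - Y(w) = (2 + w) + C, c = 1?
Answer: -4174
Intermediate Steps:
Y(w) = -2 - w (Y(w) = 2 - ((2 + w) + 2) = 2 - (4 + w) = 2 + (-4 - w) = -2 - w)
-206*((Y(0) + 6)*3 + n(2, 2))*c - 54 = -206*(((-2 - 1*0) + 6)*3 + 2*(2 + 2)) - 54 = -206*(((-2 + 0) + 6)*3 + 2*4) - 54 = -206*((-2 + 6)*3 + 8) - 54 = -206*(4*3 + 8) - 54 = -206*(12 + 8) - 54 = -4120 - 54 = -4174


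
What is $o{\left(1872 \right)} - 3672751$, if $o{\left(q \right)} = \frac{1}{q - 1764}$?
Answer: $- \frac{396657107}{108} \approx -3.6728 \cdot 10^{6}$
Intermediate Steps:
$o{\left(q \right)} = \frac{1}{-1764 + q}$ ($o{\left(q \right)} = \frac{1}{q - 1764} = \frac{1}{-1764 + q}$)
$o{\left(1872 \right)} - 3672751 = \frac{1}{-1764 + 1872} - 3672751 = \frac{1}{108} - 3672751 = - \frac{396657107}{108}$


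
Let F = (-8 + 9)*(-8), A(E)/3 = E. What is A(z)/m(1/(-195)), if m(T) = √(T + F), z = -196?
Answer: 84*I*√304395/223 ≈ 207.82*I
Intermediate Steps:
A(E) = 3*E
F = -8 (F = 1*(-8) = -8)
m(T) = √(-8 + T) (m(T) = √(T - 8) = √(-8 + T))
A(z)/m(1/(-195)) = (3*(-196))/(√(-8 + 1/(-195))) = -588/√(-8 - 1/195) = -588*(-I*√304395/1561) = -(-84)*I*√304395/223 = 84*I*√304395/223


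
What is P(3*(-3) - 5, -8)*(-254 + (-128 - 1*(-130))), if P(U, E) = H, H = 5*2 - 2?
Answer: -2016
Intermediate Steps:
H = 8 (H = 10 - 2 = 8)
P(U, E) = 8
P(3*(-3) - 5, -8)*(-254 + (-128 - 1*(-130))) = 8*(-254 + (-128 - 1*(-130))) = 8*(-254 + (-128 + 130)) = 8*(-254 + 2) = 8*(-252) = -2016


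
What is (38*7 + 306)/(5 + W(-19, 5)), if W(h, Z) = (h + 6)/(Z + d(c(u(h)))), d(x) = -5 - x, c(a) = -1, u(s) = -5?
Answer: -143/2 ≈ -71.500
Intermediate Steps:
W(h, Z) = (6 + h)/(-4 + Z) (W(h, Z) = (h + 6)/(Z + (-5 - 1*(-1))) = (6 + h)/(Z + (-5 + 1)) = (6 + h)/(Z - 4) = (6 + h)/(-4 + Z))
(38*7 + 306)/(5 + W(-19, 5)) = (38*7 + 306)/(5 + (6 - 19)/(-4 + 5)) = (266 + 306)/(5 - 13/1) = 572/(5 + 1*(-13)) = 572/(5 - 13) = 572/(-8) = 572*(-⅛) = -143/2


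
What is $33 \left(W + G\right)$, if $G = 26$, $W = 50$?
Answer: $2508$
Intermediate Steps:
$33 \left(W + G\right) = 33 \left(50 + 26\right) = 33 \cdot 76 = 2508$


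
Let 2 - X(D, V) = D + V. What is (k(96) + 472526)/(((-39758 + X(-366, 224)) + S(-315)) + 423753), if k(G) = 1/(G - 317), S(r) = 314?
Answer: 34809415/28321371 ≈ 1.2291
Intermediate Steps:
k(G) = 1/(-317 + G)
X(D, V) = 2 - D - V (X(D, V) = 2 - (D + V) = 2 + (-D - V) = 2 - D - V)
(k(96) + 472526)/(((-39758 + X(-366, 224)) + S(-315)) + 423753) = (1/(-317 + 96) + 472526)/(((-39758 + (2 - 1*(-366) - 1*224)) + 314) + 423753) = (1/(-221) + 472526)/(((-39758 + (2 + 366 - 224)) + 314) + 423753) = (-1/221 + 472526)/(((-39758 + 144) + 314) + 423753) = 104428245/(221*((-39614 + 314) + 423753)) = 104428245/(221*(-39300 + 423753)) = (104428245/221)/384453 = (104428245/221)*(1/384453) = 34809415/28321371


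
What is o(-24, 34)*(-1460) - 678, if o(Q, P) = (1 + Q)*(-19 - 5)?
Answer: -806598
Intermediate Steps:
o(Q, P) = -24 - 24*Q (o(Q, P) = (1 + Q)*(-24) = -24 - 24*Q)
o(-24, 34)*(-1460) - 678 = (-24 - 24*(-24))*(-1460) - 678 = (-24 + 576)*(-1460) - 678 = 552*(-1460) - 678 = -805920 - 678 = -806598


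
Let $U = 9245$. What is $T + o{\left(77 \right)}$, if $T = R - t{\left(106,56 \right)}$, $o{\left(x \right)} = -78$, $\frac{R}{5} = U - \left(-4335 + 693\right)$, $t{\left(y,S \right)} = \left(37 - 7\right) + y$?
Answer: $64221$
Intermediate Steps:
$t{\left(y,S \right)} = 30 + y$
$R = 64435$ ($R = 5 \left(9245 - \left(-4335 + 693\right)\right) = 5 \left(9245 - -3642\right) = 5 \left(9245 + 3642\right) = 5 \cdot 12887 = 64435$)
$T = 64299$ ($T = 64435 - \left(30 + 106\right) = 64435 - 136 = 64299$)
$T + o{\left(77 \right)} = 64299 - 78 = 64221$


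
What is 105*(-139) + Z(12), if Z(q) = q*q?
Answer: -14451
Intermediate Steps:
Z(q) = q²
105*(-139) + Z(12) = 105*(-139) + 12² = -14595 + 144 = -14451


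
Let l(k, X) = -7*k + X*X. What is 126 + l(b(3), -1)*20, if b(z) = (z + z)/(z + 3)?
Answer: 6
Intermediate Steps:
b(z) = 2*z/(3 + z) (b(z) = (2*z)/(3 + z) = 2*z/(3 + z))
l(k, X) = X² - 7*k (l(k, X) = -7*k + X² = X² - 7*k)
126 + l(b(3), -1)*20 = 126 + ((-1)² - 14*3/(3 + 3))*20 = 126 + (1 - 14*3/6)*20 = 126 + (1 - 7*1)*20 = 126 + (1 - 7)*20 = 126 - 6*20 = 126 - 120 = 6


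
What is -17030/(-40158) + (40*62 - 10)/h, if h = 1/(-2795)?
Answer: -138618379835/20079 ≈ -6.9036e+6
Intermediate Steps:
h = -1/2795 ≈ -0.00035778
-17030/(-40158) + (40*62 - 10)/h = -17030/(-40158) + (40*62 - 10)/(-1/2795) = -17030*(-1/40158) + (2480 - 10)*(-2795) = 8515/20079 + 2470*(-2795) = 8515/20079 - 6903650 = -138618379835/20079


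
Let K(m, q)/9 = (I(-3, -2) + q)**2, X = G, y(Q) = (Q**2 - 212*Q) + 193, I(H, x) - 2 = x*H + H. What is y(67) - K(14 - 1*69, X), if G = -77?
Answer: -56178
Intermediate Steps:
I(H, x) = 2 + H + H*x (I(H, x) = 2 + (x*H + H) = 2 + (H*x + H) = 2 + (H + H*x) = 2 + H + H*x)
y(Q) = 193 + Q**2 - 212*Q
X = -77
K(m, q) = 9*(5 + q)**2 (K(m, q) = 9*((2 - 3 - 3*(-2)) + q)**2 = 9*((2 - 3 + 6) + q)**2 = 9*(5 + q)**2)
y(67) - K(14 - 1*69, X) = (193 + 67**2 - 212*67) - 9*(5 - 77)**2 = (193 + 4489 - 14204) - 9*(-72)**2 = -9522 - 9*5184 = -9522 - 1*46656 = -9522 - 46656 = -56178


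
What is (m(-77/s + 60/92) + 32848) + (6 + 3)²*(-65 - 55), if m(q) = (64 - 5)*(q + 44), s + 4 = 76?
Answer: 42558175/1656 ≈ 25699.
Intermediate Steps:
s = 72 (s = -4 + 76 = 72)
m(q) = 2596 + 59*q (m(q) = 59*(44 + q) = 2596 + 59*q)
(m(-77/s + 60/92) + 32848) + (6 + 3)²*(-65 - 55) = ((2596 + 59*(-77/72 + 60/92)) + 32848) + (6 + 3)²*(-65 - 55) = ((2596 + 59*(-77*1/72 + 60*(1/92))) + 32848) + 9²*(-120) = ((2596 + 59*(-77/72 + 15/23)) + 32848) + 81*(-120) = ((2596 + 59*(-691/1656)) + 32848) - 9720 = ((2596 - 40769/1656) + 32848) - 9720 = (4258207/1656 + 32848) - 9720 = 58654495/1656 - 9720 = 42558175/1656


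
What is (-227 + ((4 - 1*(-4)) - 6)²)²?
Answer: 49729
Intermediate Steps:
(-227 + ((4 - 1*(-4)) - 6)²)² = (-227 + ((4 + 4) - 6)²)² = (-227 + (8 - 6)²)² = (-227 + 2²)² = (-227 + 4)² = (-223)² = 49729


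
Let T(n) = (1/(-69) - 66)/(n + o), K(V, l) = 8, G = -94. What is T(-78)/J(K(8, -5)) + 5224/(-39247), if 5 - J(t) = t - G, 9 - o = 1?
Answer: -525253265/3677522394 ≈ -0.14283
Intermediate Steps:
o = 8 (o = 9 - 1*1 = 9 - 1 = 8)
J(t) = -89 - t (J(t) = 5 - (t - 1*(-94)) = 5 - (t + 94) = 5 - (94 + t) = 5 + (-94 - t) = -89 - t)
T(n) = -4555/(69*(8 + n)) (T(n) = (1/(-69) - 66)/(n + 8) = (-1/69 - 66)/(8 + n) = -4555/(69*(8 + n)))
T(-78)/J(K(8, -5)) + 5224/(-39247) = (-4555/(552 + 69*(-78)))/(-89 - 1*8) + 5224/(-39247) = (-4555/(552 - 5382))/(-89 - 8) + 5224*(-1/39247) = -4555/(-4830)/(-97) - 5224/39247 = -4555*(-1/4830)*(-1/97) - 5224/39247 = (911/966)*(-1/97) - 5224/39247 = -911/93702 - 5224/39247 = -525253265/3677522394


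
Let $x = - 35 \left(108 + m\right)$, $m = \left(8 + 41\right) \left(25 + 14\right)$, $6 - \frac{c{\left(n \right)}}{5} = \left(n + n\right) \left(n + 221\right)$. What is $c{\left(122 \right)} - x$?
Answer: $-347765$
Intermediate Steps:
$c{\left(n \right)} = 30 - 10 n \left(221 + n\right)$ ($c{\left(n \right)} = 30 - 5 \left(n + n\right) \left(n + 221\right) = 30 - 5 \cdot 2 n \left(221 + n\right) = 30 - 10 n \left(221 + n\right)$)
$m = 1911$ ($m = 49 \cdot 39 = 1911$)
$x = -70665$ ($x = - 35 \left(108 + 1911\right) = \left(-35\right) 2019 = -70665$)
$c{\left(122 \right)} - x = \left(30 - 269620 - 10 \cdot 122^{2}\right) - -70665 = \left(30 - 269620 - 148840\right) + 70665 = -418430 + 70665 = -347765$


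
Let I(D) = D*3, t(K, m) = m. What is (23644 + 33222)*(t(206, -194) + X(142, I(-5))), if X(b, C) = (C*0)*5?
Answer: -11032004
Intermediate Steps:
I(D) = 3*D
X(b, C) = 0 (X(b, C) = 0*5 = 0)
(23644 + 33222)*(t(206, -194) + X(142, I(-5))) = (23644 + 33222)*(-194 + 0) = 56866*(-194) = -11032004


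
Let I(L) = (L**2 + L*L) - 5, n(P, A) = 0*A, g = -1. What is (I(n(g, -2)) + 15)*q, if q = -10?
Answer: -100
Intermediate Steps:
n(P, A) = 0
I(L) = -5 + 2*L**2 (I(L) = (L**2 + L**2) - 5 = 2*L**2 - 5 = -5 + 2*L**2)
(I(n(g, -2)) + 15)*q = ((-5 + 2*0**2) + 15)*(-10) = ((-5 + 2*0) + 15)*(-10) = ((-5 + 0) + 15)*(-10) = (-5 + 15)*(-10) = 10*(-10) = -100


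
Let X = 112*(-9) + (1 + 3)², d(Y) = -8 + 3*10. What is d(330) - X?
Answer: 1014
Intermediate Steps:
d(Y) = 22 (d(Y) = -8 + 30 = 22)
X = -992 (X = -1008 + 4² = -1008 + 16 = -992)
d(330) - X = 22 - 1*(-992) = 22 + 992 = 1014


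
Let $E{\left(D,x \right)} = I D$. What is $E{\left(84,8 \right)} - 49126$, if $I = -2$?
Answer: $-49294$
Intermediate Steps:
$E{\left(D,x \right)} = - 2 D$
$E{\left(84,8 \right)} - 49126 = \left(-2\right) 84 - 49126 = -168 - 49126 = -49294$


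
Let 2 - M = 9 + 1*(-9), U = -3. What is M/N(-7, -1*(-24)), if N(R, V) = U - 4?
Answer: -2/7 ≈ -0.28571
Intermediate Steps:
N(R, V) = -7 (N(R, V) = -3 - 4 = -7)
M = 2 (M = 2 - (9 + 1*(-9)) = 2 - (9 - 9) = 2 - 1*0 = 2 + 0 = 2)
M/N(-7, -1*(-24)) = 2/(-7) = 2*(-⅐) = -2/7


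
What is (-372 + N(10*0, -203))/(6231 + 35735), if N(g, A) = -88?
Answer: -230/20983 ≈ -0.010961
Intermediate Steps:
(-372 + N(10*0, -203))/(6231 + 35735) = (-372 - 88)/(6231 + 35735) = -460/41966 = -460*1/41966 = -230/20983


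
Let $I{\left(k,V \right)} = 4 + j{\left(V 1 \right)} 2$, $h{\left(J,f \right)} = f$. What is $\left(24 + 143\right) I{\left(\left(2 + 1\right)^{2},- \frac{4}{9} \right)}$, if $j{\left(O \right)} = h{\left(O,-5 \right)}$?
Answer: $-1002$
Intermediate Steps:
$j{\left(O \right)} = -5$
$I{\left(k,V \right)} = -6$ ($I{\left(k,V \right)} = 4 - 10 = -6$)
$\left(24 + 143\right) I{\left(\left(2 + 1\right)^{2},- \frac{4}{9} \right)} = \left(24 + 143\right) \left(-6\right) = 167 \left(-6\right) = -1002$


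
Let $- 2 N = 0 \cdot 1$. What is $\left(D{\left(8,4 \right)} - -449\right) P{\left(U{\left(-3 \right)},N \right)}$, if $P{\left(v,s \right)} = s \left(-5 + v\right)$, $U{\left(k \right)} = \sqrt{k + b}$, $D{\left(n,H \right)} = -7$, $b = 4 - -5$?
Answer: $0$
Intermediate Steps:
$b = 9$ ($b = 4 + 5 = 9$)
$N = 0$ ($N = - \frac{0 \cdot 1}{2} = \left(- \frac{1}{2}\right) 0 = 0$)
$U{\left(k \right)} = \sqrt{9 + k}$ ($U{\left(k \right)} = \sqrt{k + 9} = \sqrt{9 + k}$)
$\left(D{\left(8,4 \right)} - -449\right) P{\left(U{\left(-3 \right)},N \right)} = \left(-7 - -449\right) 0 \left(-5 + \sqrt{9 - 3}\right) = \left(-7 + 449\right) 0 \left(-5 + \sqrt{6}\right) = 442 \cdot 0 = 0$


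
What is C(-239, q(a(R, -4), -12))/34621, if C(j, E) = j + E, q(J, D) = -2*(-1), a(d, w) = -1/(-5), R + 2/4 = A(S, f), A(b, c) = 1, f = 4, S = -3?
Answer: -237/34621 ≈ -0.0068456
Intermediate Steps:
R = ½ (R = -½ + 1 = ½ ≈ 0.50000)
a(d, w) = ⅕ (a(d, w) = -1*(-⅕) = ⅕)
q(J, D) = 2
C(j, E) = E + j
C(-239, q(a(R, -4), -12))/34621 = (2 - 239)/34621 = -237*1/34621 = -237/34621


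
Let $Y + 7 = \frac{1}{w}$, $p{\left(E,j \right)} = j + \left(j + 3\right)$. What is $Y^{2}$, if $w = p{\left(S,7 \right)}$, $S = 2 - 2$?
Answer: $\frac{13924}{289} \approx 48.18$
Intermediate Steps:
$S = 0$ ($S = 2 - 2 = 0$)
$p{\left(E,j \right)} = 3 + 2 j$ ($p{\left(E,j \right)} = j + \left(3 + j\right) = 3 + 2 j$)
$w = 17$ ($w = 3 + 2 \cdot 7 = 3 + 14 = 17$)
$Y = - \frac{118}{17}$ ($Y = -7 + \frac{1}{17} = - \frac{118}{17} \approx -6.9412$)
$Y^{2} = \left(- \frac{118}{17}\right)^{2} = \frac{13924}{289}$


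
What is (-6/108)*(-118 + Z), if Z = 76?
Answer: 7/3 ≈ 2.3333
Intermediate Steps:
(-6/108)*(-118 + Z) = (-6/108)*(-118 + 76) = -6*1/108*(-42) = -1/18*(-42) = 7/3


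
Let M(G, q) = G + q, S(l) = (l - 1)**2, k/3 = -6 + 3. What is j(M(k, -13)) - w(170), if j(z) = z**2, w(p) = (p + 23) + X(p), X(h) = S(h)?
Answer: -28270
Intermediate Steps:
k = -9 (k = 3*(-6 + 3) = 3*(-3) = -9)
S(l) = (-1 + l)**2
X(h) = (-1 + h)**2
w(p) = 23 + p + (-1 + p)**2 (w(p) = (p + 23) + (-1 + p)**2 = (23 + p) + (-1 + p)**2 = 23 + p + (-1 + p)**2)
j(M(k, -13)) - w(170) = (-9 - 13)**2 - (24 + 170**2 - 1*170) = (-22)**2 - (24 + 28900 - 170) = 484 - 1*28754 = 484 - 28754 = -28270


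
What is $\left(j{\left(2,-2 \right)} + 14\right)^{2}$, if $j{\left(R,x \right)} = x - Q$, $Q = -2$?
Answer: $196$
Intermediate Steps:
$j{\left(R,x \right)} = 2 + x$ ($j{\left(R,x \right)} = x - -2 = x + 2 = 2 + x$)
$\left(j{\left(2,-2 \right)} + 14\right)^{2} = \left(\left(2 - 2\right) + 14\right)^{2} = \left(0 + 14\right)^{2} = 14^{2} = 196$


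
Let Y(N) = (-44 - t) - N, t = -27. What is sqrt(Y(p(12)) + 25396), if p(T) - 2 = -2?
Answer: sqrt(25379) ≈ 159.31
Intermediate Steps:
p(T) = 0 (p(T) = 2 - 2 = 0)
Y(N) = -17 - N (Y(N) = (-44 - 1*(-27)) - N = (-44 + 27) - N = -17 - N)
sqrt(Y(p(12)) + 25396) = sqrt((-17 - 1*0) + 25396) = sqrt((-17 + 0) + 25396) = sqrt(-17 + 25396) = sqrt(25379)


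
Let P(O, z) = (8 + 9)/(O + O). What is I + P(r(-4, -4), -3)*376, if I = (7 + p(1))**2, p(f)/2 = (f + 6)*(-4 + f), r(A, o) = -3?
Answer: 479/3 ≈ 159.67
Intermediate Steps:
p(f) = 2*(-4 + f)*(6 + f) (p(f) = 2*((f + 6)*(-4 + f)) = 2*((6 + f)*(-4 + f)) = 2*((-4 + f)*(6 + f)) = 2*(-4 + f)*(6 + f))
I = 1225 (I = (7 + (-48 + 2*1**2 + 4*1))**2 = (7 + (-48 + 2*1 + 4))**2 = (7 + (-48 + 2 + 4))**2 = (7 - 42)**2 = (-35)**2 = 1225)
P(O, z) = 17/(2*O) (P(O, z) = 17/((2*O)) = 17*(1/(2*O)) = 17/(2*O))
I + P(r(-4, -4), -3)*376 = 1225 + ((17/2)/(-3))*376 = 1225 + ((17/2)*(-1/3))*376 = 1225 - 17/6*376 = 1225 - 3196/3 = 479/3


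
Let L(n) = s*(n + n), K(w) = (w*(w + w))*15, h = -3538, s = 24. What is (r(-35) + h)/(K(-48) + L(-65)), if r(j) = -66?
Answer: -901/16500 ≈ -0.054606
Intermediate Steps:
K(w) = 30*w² (K(w) = (w*(2*w))*15 = (2*w²)*15 = 30*w²)
L(n) = 48*n (L(n) = 24*(n + n) = 24*(2*n) = 48*n)
(r(-35) + h)/(K(-48) + L(-65)) = (-66 - 3538)/(30*(-48)² + 48*(-65)) = -3604/(30*2304 - 3120) = -3604/(69120 - 3120) = -3604/66000 = -3604*1/66000 = -901/16500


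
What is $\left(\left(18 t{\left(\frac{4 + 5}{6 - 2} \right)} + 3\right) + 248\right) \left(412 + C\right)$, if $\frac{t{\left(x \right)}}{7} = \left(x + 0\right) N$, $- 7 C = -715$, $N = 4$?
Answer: $\frac{4984615}{7} \approx 7.1209 \cdot 10^{5}$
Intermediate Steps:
$C = \frac{715}{7}$ ($C = \left(- \frac{1}{7}\right) \left(-715\right) = \frac{715}{7} \approx 102.14$)
$t{\left(x \right)} = 28 x$ ($t{\left(x \right)} = 7 \left(x + 0\right) 4 = 7 x 4 = 7 \cdot 4 x = 28 x$)
$\left(\left(18 t{\left(\frac{4 + 5}{6 - 2} \right)} + 3\right) + 248\right) \left(412 + C\right) = \left(\left(18 \cdot 28 \frac{4 + 5}{6 - 2} + 3\right) + 248\right) \left(412 + \frac{715}{7}\right) = \left(\left(18 \cdot 28 \cdot \frac{9}{4} + 3\right) + 248\right) \frac{3599}{7} = \left(\left(18 \cdot 63 + 3\right) + 248\right) \frac{3599}{7} = \left(\left(1134 + 3\right) + 248\right) \frac{3599}{7} = \left(1137 + 248\right) \frac{3599}{7} = 1385 \cdot \frac{3599}{7} = \frac{4984615}{7}$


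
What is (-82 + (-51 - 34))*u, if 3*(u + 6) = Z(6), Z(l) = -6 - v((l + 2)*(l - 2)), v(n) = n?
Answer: 9352/3 ≈ 3117.3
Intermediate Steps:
Z(l) = -6 - (-2 + l)*(2 + l) (Z(l) = -6 - (l + 2)*(l - 2) = -6 - (2 + l)*(-2 + l) = -6 - (-2 + l)*(2 + l))
u = -56/3 (u = -6 + (-2 - 1*6²)/3 = -6 + (-2 - 1*36)/3 = -6 + (-2 - 36)/3 = -6 + (⅓)*(-38) = -6 - 38/3 = -56/3 ≈ -18.667)
(-82 + (-51 - 34))*u = (-82 + (-51 - 34))*(-56/3) = (-82 - 85)*(-56/3) = -167*(-56/3) = 9352/3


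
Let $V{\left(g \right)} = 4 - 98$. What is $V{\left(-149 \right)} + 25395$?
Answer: $25301$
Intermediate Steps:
$V{\left(g \right)} = -94$
$V{\left(-149 \right)} + 25395 = -94 + 25395 = 25301$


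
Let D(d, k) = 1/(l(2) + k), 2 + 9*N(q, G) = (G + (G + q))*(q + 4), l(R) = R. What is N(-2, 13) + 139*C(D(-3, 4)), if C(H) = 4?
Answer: 5050/9 ≈ 561.11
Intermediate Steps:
N(q, G) = -2/9 + (4 + q)*(q + 2*G)/9 (N(q, G) = -2/9 + ((G + (G + q))*(q + 4))/9 = -2/9 + ((q + 2*G)*(4 + q))/9 = -2/9 + ((4 + q)*(q + 2*G))/9 = -2/9 + (4 + q)*(q + 2*G)/9)
D(d, k) = 1/(2 + k)
N(-2, 13) + 139*C(D(-3, 4)) = (-2/9 + (⅑)*(-2)² + (4/9)*(-2) + (8/9)*13 + (2/9)*13*(-2)) + 139*4 = (-2/9 + (⅑)*4 - 8/9 + 104/9 - 52/9) + 556 = (-2/9 + 4/9 - 8/9 + 104/9 - 52/9) + 556 = 46/9 + 556 = 5050/9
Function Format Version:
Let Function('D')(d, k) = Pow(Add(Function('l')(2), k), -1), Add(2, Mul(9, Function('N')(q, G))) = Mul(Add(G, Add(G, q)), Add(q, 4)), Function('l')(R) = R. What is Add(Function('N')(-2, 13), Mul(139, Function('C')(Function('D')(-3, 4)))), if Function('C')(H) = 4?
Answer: Rational(5050, 9) ≈ 561.11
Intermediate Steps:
Function('N')(q, G) = Add(Rational(-2, 9), Mul(Rational(1, 9), Add(4, q), Add(q, Mul(2, G)))) (Function('N')(q, G) = Add(Rational(-2, 9), Mul(Rational(1, 9), Mul(Add(G, Add(G, q)), Add(q, 4)))) = Add(Rational(-2, 9), Mul(Rational(1, 9), Mul(Add(q, Mul(2, G)), Add(4, q)))) = Add(Rational(-2, 9), Mul(Rational(1, 9), Mul(Add(4, q), Add(q, Mul(2, G))))) = Add(Rational(-2, 9), Mul(Rational(1, 9), Add(4, q), Add(q, Mul(2, G)))))
Function('D')(d, k) = Pow(Add(2, k), -1)
Add(Function('N')(-2, 13), Mul(139, Function('C')(Function('D')(-3, 4)))) = Add(Add(Rational(-2, 9), Mul(Rational(1, 9), Pow(-2, 2)), Mul(Rational(4, 9), -2), Mul(Rational(8, 9), 13), Mul(Rational(2, 9), 13, -2)), Mul(139, 4)) = Add(Add(Rational(-2, 9), Mul(Rational(1, 9), 4), Rational(-8, 9), Rational(104, 9), Rational(-52, 9)), 556) = Add(Add(Rational(-2, 9), Rational(4, 9), Rational(-8, 9), Rational(104, 9), Rational(-52, 9)), 556) = Add(Rational(46, 9), 556) = Rational(5050, 9)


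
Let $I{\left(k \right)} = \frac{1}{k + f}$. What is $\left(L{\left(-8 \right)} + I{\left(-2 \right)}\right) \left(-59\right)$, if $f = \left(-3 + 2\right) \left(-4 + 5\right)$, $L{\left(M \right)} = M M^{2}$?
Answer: $\frac{90683}{3} \approx 30228.0$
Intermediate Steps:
$L{\left(M \right)} = M^{3}$
$f = -1$ ($f = \left(-1\right) 1 = -1$)
$I{\left(k \right)} = \frac{1}{-1 + k}$ ($I{\left(k \right)} = \frac{1}{k - 1} = \frac{1}{-1 + k}$)
$\left(L{\left(-8 \right)} + I{\left(-2 \right)}\right) \left(-59\right) = \left(\left(-8\right)^{3} + \frac{1}{-1 - 2}\right) \left(-59\right) = \left(-512 + \frac{1}{-3}\right) \left(-59\right) = \left(-512 - \frac{1}{3}\right) \left(-59\right) = \left(- \frac{1537}{3}\right) \left(-59\right) = \frac{90683}{3}$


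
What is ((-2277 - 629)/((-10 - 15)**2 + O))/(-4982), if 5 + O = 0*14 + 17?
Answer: 1453/1586767 ≈ 0.00091570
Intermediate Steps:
O = 12 (O = -5 + (0*14 + 17) = -5 + (0 + 17) = -5 + 17 = 12)
((-2277 - 629)/((-10 - 15)**2 + O))/(-4982) = ((-2277 - 629)/((-10 - 15)**2 + 12))/(-4982) = -2906/((-25)**2 + 12)*(-1/4982) = -2906/(625 + 12)*(-1/4982) = -2906/637*(-1/4982) = 1453/1586767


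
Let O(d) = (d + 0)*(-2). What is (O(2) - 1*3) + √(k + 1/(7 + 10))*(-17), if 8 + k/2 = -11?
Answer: -7 - I*√10965 ≈ -7.0 - 104.71*I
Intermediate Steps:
k = -38 (k = -16 + 2*(-11) = -16 - 22 = -38)
O(d) = -2*d (O(d) = d*(-2) = -2*d)
(O(2) - 1*3) + √(k + 1/(7 + 10))*(-17) = (-2*2 - 1*3) + √(-38 + 1/(7 + 10))*(-17) = (-4 - 3) + √(-38 + 1/17)*(-17) = -7 + √(-38 + 1/17)*(-17) = -7 + √(-645/17)*(-17) = -7 + (I*√10965/17)*(-17) = -7 - I*√10965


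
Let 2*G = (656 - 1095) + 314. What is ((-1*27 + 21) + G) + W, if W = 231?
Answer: 325/2 ≈ 162.50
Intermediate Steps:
G = -125/2 (G = ((656 - 1095) + 314)/2 = (-439 + 314)/2 = (1/2)*(-125) = -125/2 ≈ -62.500)
((-1*27 + 21) + G) + W = ((-1*27 + 21) - 125/2) + 231 = ((-27 + 21) - 125/2) + 231 = (-6 - 125/2) + 231 = -137/2 + 231 = 325/2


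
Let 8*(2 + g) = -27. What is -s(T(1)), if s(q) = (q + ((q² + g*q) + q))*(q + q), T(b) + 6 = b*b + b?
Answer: 236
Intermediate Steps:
g = -43/8 (g = -2 + (⅛)*(-27) = -2 - 27/8 = -43/8 ≈ -5.3750)
T(b) = -6 + b + b² (T(b) = -6 + (b*b + b) = -6 + (b² + b) = -6 + (b + b²) = -6 + b + b²)
s(q) = 2*q*(q² - 27*q/8) (s(q) = (q + ((q² - 43*q/8) + q))*(q + q) = (q + (q² - 35*q/8))*(2*q) = (q² - 27*q/8)*(2*q) = 2*q*(q² - 27*q/8))
-s(T(1)) = -(-6 + 1 + 1²)²*(-27 + 8*(-6 + 1 + 1²))/4 = -(-6 + 1 + 1)²*(-27 + 8*(-6 + 1 + 1))/4 = -(-4)²*(-27 + 8*(-4))/4 = -16*(-27 - 32)/4 = -16*(-59)/4 = -1*(-236) = 236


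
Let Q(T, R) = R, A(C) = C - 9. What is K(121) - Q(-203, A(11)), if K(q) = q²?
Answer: 14639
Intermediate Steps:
A(C) = -9 + C
K(121) - Q(-203, A(11)) = 121² - (-9 + 11) = 14641 - 1*2 = 14641 - 2 = 14639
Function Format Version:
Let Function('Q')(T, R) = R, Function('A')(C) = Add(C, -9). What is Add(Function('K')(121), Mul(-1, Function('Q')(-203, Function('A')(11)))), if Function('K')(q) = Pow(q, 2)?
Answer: 14639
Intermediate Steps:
Function('A')(C) = Add(-9, C)
Add(Function('K')(121), Mul(-1, Function('Q')(-203, Function('A')(11)))) = Add(Pow(121, 2), Mul(-1, Add(-9, 11))) = Add(14641, Mul(-1, 2)) = Add(14641, -2) = 14639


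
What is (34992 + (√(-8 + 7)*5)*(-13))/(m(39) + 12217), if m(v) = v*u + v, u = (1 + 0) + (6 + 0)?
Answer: 34992/12529 - 65*I/12529 ≈ 2.7929 - 0.005188*I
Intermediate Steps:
u = 7 (u = 1 + 6 = 7)
m(v) = 8*v (m(v) = v*7 + v = 7*v + v = 8*v)
(34992 + (√(-8 + 7)*5)*(-13))/(m(39) + 12217) = (34992 + (√(-8 + 7)*5)*(-13))/(8*39 + 12217) = (34992 + (√(-1)*5)*(-13))/(312 + 12217) = (34992 + (I*5)*(-13))/12529 = (34992 + (5*I)*(-13))*(1/12529) = (34992 - 65*I)*(1/12529) = 34992/12529 - 65*I/12529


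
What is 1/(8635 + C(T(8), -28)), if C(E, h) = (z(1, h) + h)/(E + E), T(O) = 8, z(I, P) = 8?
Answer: 4/34535 ≈ 0.00011582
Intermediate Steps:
C(E, h) = (8 + h)/(2*E) (C(E, h) = (8 + h)/(E + E) = (8 + h)/((2*E)) = (8 + h)*(1/(2*E)) = (8 + h)/(2*E))
1/(8635 + C(T(8), -28)) = 1/(8635 + (½)*(8 - 28)/8) = 1/(8635 + (½)*(⅛)*(-20)) = 1/(8635 - 5/4) = 1/(34535/4) = 4/34535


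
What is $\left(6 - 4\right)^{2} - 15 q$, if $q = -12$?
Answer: $184$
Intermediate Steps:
$\left(6 - 4\right)^{2} - 15 q = \left(6 - 4\right)^{2} - -180 = 2^{2} + 180 = 4 + 180 = 184$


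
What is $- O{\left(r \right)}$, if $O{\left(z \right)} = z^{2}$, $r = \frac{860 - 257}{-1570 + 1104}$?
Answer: $- \frac{363609}{217156} \approx -1.6744$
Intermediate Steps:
$r = - \frac{603}{466}$ ($r = \frac{603}{-466} = 603 \left(- \frac{1}{466}\right) = - \frac{603}{466} \approx -1.294$)
$- O{\left(r \right)} = - \left(- \frac{603}{466}\right)^{2} = \left(-1\right) \frac{363609}{217156} = - \frac{363609}{217156}$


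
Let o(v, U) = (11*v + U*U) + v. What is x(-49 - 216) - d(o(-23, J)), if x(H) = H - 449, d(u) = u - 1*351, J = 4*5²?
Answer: -10087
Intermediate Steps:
J = 100 (J = 4*25 = 100)
o(v, U) = U² + 12*v (o(v, U) = (11*v + U²) + v = (U² + 11*v) + v = U² + 12*v)
d(u) = -351 + u (d(u) = u - 351 = -351 + u)
x(H) = -449 + H
x(-49 - 216) - d(o(-23, J)) = (-449 + (-49 - 216)) - (-351 + (100² + 12*(-23))) = (-449 - 265) - (-351 + (10000 - 276)) = -714 - (-351 + 9724) = -714 - 1*9373 = -714 - 9373 = -10087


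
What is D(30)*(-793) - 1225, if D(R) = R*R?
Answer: -714925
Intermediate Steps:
D(R) = R²
D(30)*(-793) - 1225 = 30²*(-793) - 1225 = 900*(-793) - 1225 = -713700 - 1225 = -714925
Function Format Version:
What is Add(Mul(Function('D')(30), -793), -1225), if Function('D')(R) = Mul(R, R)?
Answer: -714925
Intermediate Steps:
Function('D')(R) = Pow(R, 2)
Add(Mul(Function('D')(30), -793), -1225) = Add(Mul(Pow(30, 2), -793), -1225) = Add(Mul(900, -793), -1225) = Add(-713700, -1225) = -714925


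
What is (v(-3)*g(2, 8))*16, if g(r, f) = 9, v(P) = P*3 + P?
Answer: -1728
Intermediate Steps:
v(P) = 4*P (v(P) = 3*P + P = 4*P)
(v(-3)*g(2, 8))*16 = ((4*(-3))*9)*16 = -12*9*16 = -108*16 = -1728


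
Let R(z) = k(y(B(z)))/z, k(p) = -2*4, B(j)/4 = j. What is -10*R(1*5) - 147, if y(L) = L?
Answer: -131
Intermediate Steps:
B(j) = 4*j
k(p) = -8
R(z) = -8/z
-10*R(1*5) - 147 = -(-80)/(1*5) - 147 = -(-80)/5 - 147 = -10*(-8/5) - 147 = 16 - 147 = -131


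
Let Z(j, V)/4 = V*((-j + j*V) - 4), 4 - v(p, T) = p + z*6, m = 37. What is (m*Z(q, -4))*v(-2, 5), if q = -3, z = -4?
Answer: -195360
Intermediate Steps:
v(p, T) = 28 - p (v(p, T) = 4 - (p - 4*6) = 4 - (p - 24) = 4 - (-24 + p) = 4 + (24 - p) = 28 - p)
Z(j, V) = 4*V*(-4 - j + V*j) (Z(j, V) = 4*(V*((-j + j*V) - 4)) = 4*(V*((-j + V*j) - 4)) = 4*(V*(-4 - j + V*j)) = 4*V*(-4 - j + V*j))
(m*Z(q, -4))*v(-2, 5) = (37*(4*(-4)*(-4 - 1*(-3) - 4*(-3))))*(28 - 1*(-2)) = (37*(4*(-4)*(-4 + 3 + 12)))*(28 + 2) = (37*(4*(-4)*11))*30 = (37*(-176))*30 = -6512*30 = -195360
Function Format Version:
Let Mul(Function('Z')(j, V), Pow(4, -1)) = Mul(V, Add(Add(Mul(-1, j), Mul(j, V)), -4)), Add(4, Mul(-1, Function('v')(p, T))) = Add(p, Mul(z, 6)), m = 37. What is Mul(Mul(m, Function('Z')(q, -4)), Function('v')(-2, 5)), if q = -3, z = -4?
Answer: -195360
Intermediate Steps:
Function('v')(p, T) = Add(28, Mul(-1, p)) (Function('v')(p, T) = Add(4, Mul(-1, Add(p, Mul(-4, 6)))) = Add(4, Mul(-1, Add(p, -24))) = Add(4, Mul(-1, Add(-24, p))) = Add(4, Add(24, Mul(-1, p))) = Add(28, Mul(-1, p)))
Function('Z')(j, V) = Mul(4, V, Add(-4, Mul(-1, j), Mul(V, j))) (Function('Z')(j, V) = Mul(4, Mul(V, Add(Add(Mul(-1, j), Mul(j, V)), -4))) = Mul(4, Mul(V, Add(Add(Mul(-1, j), Mul(V, j)), -4))) = Mul(4, Mul(V, Add(-4, Mul(-1, j), Mul(V, j)))) = Mul(4, V, Add(-4, Mul(-1, j), Mul(V, j))))
Mul(Mul(m, Function('Z')(q, -4)), Function('v')(-2, 5)) = Mul(Mul(37, Mul(4, -4, Add(-4, Mul(-1, -3), Mul(-4, -3)))), Add(28, Mul(-1, -2))) = Mul(Mul(37, Mul(4, -4, Add(-4, 3, 12))), Add(28, 2)) = Mul(Mul(37, Mul(4, -4, 11)), 30) = Mul(Mul(37, -176), 30) = Mul(-6512, 30) = -195360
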